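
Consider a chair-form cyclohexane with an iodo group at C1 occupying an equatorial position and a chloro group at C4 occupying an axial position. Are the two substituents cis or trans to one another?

cis

C1 and C4 have opposite parity, so their axial bonds point in opposite directions.
With opposite-parity carbons, two substituents on the same face are one axial and one equatorial; opposite faces give both axial or both equatorial.
Here the groups are equatorial/axial → same face → cis.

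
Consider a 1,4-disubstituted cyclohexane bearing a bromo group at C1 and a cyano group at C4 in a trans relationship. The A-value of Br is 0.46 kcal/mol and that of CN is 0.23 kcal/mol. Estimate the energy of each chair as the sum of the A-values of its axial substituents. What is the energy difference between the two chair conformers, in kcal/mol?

C1 and C4 have opposite parity, so for the trans isomer the two substituents are e,e in one chair and a,a in the other.
Chair I (bromo axial, cyano axial): E = 0.69 kcal/mol.
Chair II (bromo equatorial, cyano equatorial): E = 0.00 kcal/mol.
ΔE = 0.69 − 0.00 = 0.69 kcal/mol; chair II is more stable.

0.69 kcal/mol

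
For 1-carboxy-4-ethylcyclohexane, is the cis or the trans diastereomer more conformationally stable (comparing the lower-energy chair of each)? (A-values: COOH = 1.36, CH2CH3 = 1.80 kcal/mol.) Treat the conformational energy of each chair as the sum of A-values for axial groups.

trans

At 1,4 positions (parity opposite): cis → (a,e or e,a); trans → (e,e or a,a).
Best chair for cis: E = 1.36 kcal/mol; best chair for trans: E = 0.00 kcal/mol.
The trans isomer is lower by 1.36 kcal/mol.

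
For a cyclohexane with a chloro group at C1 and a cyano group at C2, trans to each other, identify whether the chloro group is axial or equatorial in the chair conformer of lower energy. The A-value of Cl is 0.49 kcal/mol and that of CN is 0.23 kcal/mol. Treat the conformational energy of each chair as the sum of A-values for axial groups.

C1 and C2 have opposite parity, so for the trans isomer the two substituents are e,e in one chair and a,a in the other.
Chair I (chloro axial, cyano axial): E = 0.72 kcal/mol.
Chair II (chloro equatorial, cyano equatorial): E = 0.00 kcal/mol.
Chair II is the more stable (lower-energy) conformer, and in that chair the chloro group is equatorial.

equatorial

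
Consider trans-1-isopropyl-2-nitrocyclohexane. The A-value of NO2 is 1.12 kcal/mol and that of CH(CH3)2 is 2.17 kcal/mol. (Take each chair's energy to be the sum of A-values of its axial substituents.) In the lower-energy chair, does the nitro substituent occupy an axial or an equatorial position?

equatorial

C1 and C2 have opposite parity, so for the trans isomer the two substituents are e,e in one chair and a,a in the other.
Chair I (nitro axial, isopropyl axial): E = 3.29 kcal/mol.
Chair II (nitro equatorial, isopropyl equatorial): E = 0.00 kcal/mol.
Chair II is the more stable (lower-energy) conformer, and in that chair the nitro group is equatorial.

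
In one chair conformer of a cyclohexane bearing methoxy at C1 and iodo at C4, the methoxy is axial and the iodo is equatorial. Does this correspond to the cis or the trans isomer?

cis

C1 and C4 have opposite parity, so their axial bonds point in opposite directions.
With opposite-parity carbons, two substituents on the same face are one axial and one equatorial; opposite faces give both axial or both equatorial.
Here the groups are axial/equatorial → same face → cis.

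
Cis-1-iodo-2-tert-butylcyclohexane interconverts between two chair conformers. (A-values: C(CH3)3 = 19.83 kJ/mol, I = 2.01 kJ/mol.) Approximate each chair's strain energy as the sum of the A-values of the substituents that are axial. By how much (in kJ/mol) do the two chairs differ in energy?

17.82 kJ/mol

C1 and C2 have opposite parity, so for the cis isomer the two substituents are one axial and one equatorial in each chair.
Chair I (tert-butyl axial, iodo equatorial): E = 19.83 kJ/mol.
Chair II (tert-butyl equatorial, iodo axial): E = 2.01 kJ/mol.
ΔE = 19.83 − 2.01 = 17.82 kJ/mol; chair II is more stable.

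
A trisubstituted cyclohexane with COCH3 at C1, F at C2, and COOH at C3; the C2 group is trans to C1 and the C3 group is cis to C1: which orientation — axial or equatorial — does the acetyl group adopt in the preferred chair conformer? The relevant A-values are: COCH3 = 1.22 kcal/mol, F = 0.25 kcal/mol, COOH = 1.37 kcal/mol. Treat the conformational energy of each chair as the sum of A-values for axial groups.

Chair I (acetyl axial, fluoro axial, carboxyl axial): E = 2.84 kcal/mol.
Chair II (acetyl equatorial, fluoro equatorial, carboxyl equatorial): E = 0.00 kcal/mol.
Chair II is the more stable (lower-energy) conformer, and in that chair the acetyl group is equatorial.

equatorial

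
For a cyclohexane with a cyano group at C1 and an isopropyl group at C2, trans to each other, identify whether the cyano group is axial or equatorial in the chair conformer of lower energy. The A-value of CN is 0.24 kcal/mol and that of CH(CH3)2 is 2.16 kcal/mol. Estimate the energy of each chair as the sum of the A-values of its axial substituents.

equatorial

C1 and C2 have opposite parity, so for the trans isomer the two substituents are e,e in one chair and a,a in the other.
Chair I (cyano axial, isopropyl axial): E = 2.40 kcal/mol.
Chair II (cyano equatorial, isopropyl equatorial): E = 0.00 kcal/mol.
Chair II is the more stable (lower-energy) conformer, and in that chair the cyano group is equatorial.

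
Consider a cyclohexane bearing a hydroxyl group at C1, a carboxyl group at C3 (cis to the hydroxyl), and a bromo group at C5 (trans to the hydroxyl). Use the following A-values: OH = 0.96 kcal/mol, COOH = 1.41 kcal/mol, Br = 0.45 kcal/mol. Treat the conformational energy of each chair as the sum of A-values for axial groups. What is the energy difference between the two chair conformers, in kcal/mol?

Chair I (hydroxyl axial, carboxyl axial, bromo equatorial): E = 2.37 kcal/mol.
Chair II (hydroxyl equatorial, carboxyl equatorial, bromo axial): E = 0.45 kcal/mol.
ΔE = 2.37 − 0.45 = 1.92 kcal/mol; chair II is more stable.

1.92 kcal/mol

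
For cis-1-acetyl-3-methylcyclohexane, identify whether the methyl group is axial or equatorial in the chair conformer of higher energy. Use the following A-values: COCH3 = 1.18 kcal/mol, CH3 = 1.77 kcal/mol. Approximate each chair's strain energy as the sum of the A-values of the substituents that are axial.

axial

C1 and C3 have the same parity, so for the cis isomer the two substituents are e,e in one chair and a,a in the other.
Chair I (acetyl axial, methyl axial): E = 2.95 kcal/mol.
Chair II (acetyl equatorial, methyl equatorial): E = 0.00 kcal/mol.
Chair I is the less stable (higher-energy) conformer, and in that chair the methyl group is axial.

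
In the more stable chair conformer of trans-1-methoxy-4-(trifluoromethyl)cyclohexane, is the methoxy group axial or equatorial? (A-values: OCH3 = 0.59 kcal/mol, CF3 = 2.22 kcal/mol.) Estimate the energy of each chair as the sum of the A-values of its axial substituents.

C1 and C4 have opposite parity, so for the trans isomer the two substituents are e,e in one chair and a,a in the other.
Chair I (methoxy axial, trifluoromethyl axial): E = 2.81 kcal/mol.
Chair II (methoxy equatorial, trifluoromethyl equatorial): E = 0.00 kcal/mol.
Chair II is the more stable (lower-energy) conformer, and in that chair the methoxy group is equatorial.

equatorial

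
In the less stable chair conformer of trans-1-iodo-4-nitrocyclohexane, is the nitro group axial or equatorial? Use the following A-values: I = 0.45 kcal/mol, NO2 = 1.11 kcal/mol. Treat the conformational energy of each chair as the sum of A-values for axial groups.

axial

C1 and C4 have opposite parity, so for the trans isomer the two substituents are e,e in one chair and a,a in the other.
Chair I (iodo axial, nitro axial): E = 1.56 kcal/mol.
Chair II (iodo equatorial, nitro equatorial): E = 0.00 kcal/mol.
Chair I is the less stable (higher-energy) conformer, and in that chair the nitro group is axial.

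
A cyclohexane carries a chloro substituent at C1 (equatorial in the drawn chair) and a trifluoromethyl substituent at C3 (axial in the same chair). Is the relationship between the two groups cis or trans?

C1 and C3 have the same parity, so their axial bonds point in the same direction.
With same-parity carbons, two substituents on the same face are both axial or both equatorial; opposite faces give one of each.
Here the groups are equatorial/axial → opposite face → trans.

trans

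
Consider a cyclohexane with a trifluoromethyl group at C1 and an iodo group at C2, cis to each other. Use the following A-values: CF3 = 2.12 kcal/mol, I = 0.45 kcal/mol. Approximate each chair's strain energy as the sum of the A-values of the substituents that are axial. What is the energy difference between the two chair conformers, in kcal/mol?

C1 and C2 have opposite parity, so for the cis isomer the two substituents are one axial and one equatorial in each chair.
Chair I (trifluoromethyl axial, iodo equatorial): E = 2.12 kcal/mol.
Chair II (trifluoromethyl equatorial, iodo axial): E = 0.45 kcal/mol.
ΔE = 2.12 − 0.45 = 1.67 kcal/mol; chair II is more stable.

1.67 kcal/mol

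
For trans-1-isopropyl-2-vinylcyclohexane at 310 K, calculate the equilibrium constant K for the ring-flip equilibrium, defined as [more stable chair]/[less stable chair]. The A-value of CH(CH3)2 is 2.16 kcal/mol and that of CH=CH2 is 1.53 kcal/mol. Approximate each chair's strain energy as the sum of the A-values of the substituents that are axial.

K ≈ 400

C1 and C2 have opposite parity, so for the trans isomer the two substituents are e,e in one chair and a,a in the other.
Chair I (isopropyl axial, vinyl axial): E = 3.69 kcal/mol; chair II (isopropyl equatorial, vinyl equatorial): E = 0.00 kcal/mol.
ΔG = 3.69 kcal/mol between the two chairs.
K = exp(ΔG/RT) with R = 1.987×10⁻³ kcal mol⁻¹ K⁻¹ and T = 310 K gives K ≈ 400.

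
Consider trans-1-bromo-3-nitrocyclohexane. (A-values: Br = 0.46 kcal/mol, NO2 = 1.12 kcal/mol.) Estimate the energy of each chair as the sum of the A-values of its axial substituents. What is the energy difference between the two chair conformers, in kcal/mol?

0.66 kcal/mol

C1 and C3 have the same parity, so for the trans isomer the two substituents are one axial and one equatorial in each chair.
Chair I (bromo axial, nitro equatorial): E = 0.46 kcal/mol.
Chair II (bromo equatorial, nitro axial): E = 1.12 kcal/mol.
ΔE = 1.12 − 0.46 = 0.66 kcal/mol; chair I is more stable.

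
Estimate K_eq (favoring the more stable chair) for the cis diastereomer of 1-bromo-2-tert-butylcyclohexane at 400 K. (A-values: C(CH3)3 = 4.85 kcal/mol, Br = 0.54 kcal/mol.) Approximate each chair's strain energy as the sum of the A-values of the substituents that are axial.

C1 and C2 have opposite parity, so for the cis isomer the two substituents are one axial and one equatorial in each chair.
Chair I (tert-butyl axial, bromo equatorial): E = 4.85 kcal/mol; chair II (tert-butyl equatorial, bromo axial): E = 0.54 kcal/mol.
ΔG = 4.31 kcal/mol between the two chairs.
K = exp(ΔG/RT) with R = 1.987×10⁻³ kcal mol⁻¹ K⁻¹ and T = 400 K gives K ≈ 227.

K ≈ 227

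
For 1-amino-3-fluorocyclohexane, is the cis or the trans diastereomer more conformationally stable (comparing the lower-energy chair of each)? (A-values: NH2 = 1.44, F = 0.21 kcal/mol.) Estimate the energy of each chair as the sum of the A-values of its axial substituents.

At 1,3 positions (parity same): cis → (e,e or a,a); trans → (a,e or e,a).
Best chair for cis: E = 0.00 kcal/mol; best chair for trans: E = 0.21 kcal/mol.
The cis isomer is lower by 0.21 kcal/mol.

cis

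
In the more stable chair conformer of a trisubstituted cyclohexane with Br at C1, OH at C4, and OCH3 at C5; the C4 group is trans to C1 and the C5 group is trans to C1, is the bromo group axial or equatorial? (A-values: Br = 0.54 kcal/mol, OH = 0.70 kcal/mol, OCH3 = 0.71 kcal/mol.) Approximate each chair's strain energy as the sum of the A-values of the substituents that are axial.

Chair I (bromo axial, hydroxyl axial, methoxy equatorial): E = 1.24 kcal/mol.
Chair II (bromo equatorial, hydroxyl equatorial, methoxy axial): E = 0.71 kcal/mol.
Chair II is the more stable (lower-energy) conformer, and in that chair the bromo group is equatorial.

equatorial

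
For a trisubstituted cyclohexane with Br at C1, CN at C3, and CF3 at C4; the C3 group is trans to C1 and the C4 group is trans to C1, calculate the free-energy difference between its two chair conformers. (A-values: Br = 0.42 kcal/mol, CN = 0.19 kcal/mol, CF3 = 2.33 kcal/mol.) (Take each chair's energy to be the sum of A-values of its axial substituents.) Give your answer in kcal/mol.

Chair I (bromo axial, cyano equatorial, trifluoromethyl axial): E = 2.75 kcal/mol.
Chair II (bromo equatorial, cyano axial, trifluoromethyl equatorial): E = 0.19 kcal/mol.
ΔE = 2.75 − 0.19 = 2.56 kcal/mol; chair II is more stable.

2.56 kcal/mol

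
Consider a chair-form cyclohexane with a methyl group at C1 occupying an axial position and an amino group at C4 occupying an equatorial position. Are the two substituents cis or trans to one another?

cis

C1 and C4 have opposite parity, so their axial bonds point in opposite directions.
With opposite-parity carbons, two substituents on the same face are one axial and one equatorial; opposite faces give both axial or both equatorial.
Here the groups are axial/equatorial → same face → cis.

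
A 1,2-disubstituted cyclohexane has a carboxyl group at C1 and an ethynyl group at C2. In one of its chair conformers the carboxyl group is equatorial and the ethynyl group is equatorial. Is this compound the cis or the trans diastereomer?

C1 and C2 have opposite parity, so their axial bonds point in opposite directions.
With opposite-parity carbons, two substituents on the same face are one axial and one equatorial; opposite faces give both axial or both equatorial.
Here the groups are equatorial/equatorial → opposite face → trans.

trans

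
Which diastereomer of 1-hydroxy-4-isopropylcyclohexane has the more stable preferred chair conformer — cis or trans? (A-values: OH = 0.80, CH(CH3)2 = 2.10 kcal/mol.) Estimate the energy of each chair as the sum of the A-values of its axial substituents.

At 1,4 positions (parity opposite): cis → (a,e or e,a); trans → (e,e or a,a).
Best chair for cis: E = 0.80 kcal/mol; best chair for trans: E = 0.00 kcal/mol.
The trans isomer is lower by 0.80 kcal/mol.

trans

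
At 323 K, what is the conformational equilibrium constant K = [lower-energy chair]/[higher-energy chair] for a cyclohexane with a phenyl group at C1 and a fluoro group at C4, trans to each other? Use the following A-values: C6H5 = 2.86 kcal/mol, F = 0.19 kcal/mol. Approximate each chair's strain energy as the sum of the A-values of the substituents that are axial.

C1 and C4 have opposite parity, so for the trans isomer the two substituents are e,e in one chair and a,a in the other.
Chair I (phenyl axial, fluoro axial): E = 3.05 kcal/mol; chair II (phenyl equatorial, fluoro equatorial): E = 0.00 kcal/mol.
ΔG = 3.05 kcal/mol between the two chairs.
K = exp(ΔG/RT) with R = 1.987×10⁻³ kcal mol⁻¹ K⁻¹ and T = 323 K gives K ≈ 116.

K ≈ 116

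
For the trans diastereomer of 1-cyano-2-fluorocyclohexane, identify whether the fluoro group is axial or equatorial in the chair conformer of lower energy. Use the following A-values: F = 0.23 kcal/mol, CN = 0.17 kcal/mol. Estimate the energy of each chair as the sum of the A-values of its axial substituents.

C1 and C2 have opposite parity, so for the trans isomer the two substituents are e,e in one chair and a,a in the other.
Chair I (fluoro axial, cyano axial): E = 0.40 kcal/mol.
Chair II (fluoro equatorial, cyano equatorial): E = 0.00 kcal/mol.
Chair II is the more stable (lower-energy) conformer, and in that chair the fluoro group is equatorial.

equatorial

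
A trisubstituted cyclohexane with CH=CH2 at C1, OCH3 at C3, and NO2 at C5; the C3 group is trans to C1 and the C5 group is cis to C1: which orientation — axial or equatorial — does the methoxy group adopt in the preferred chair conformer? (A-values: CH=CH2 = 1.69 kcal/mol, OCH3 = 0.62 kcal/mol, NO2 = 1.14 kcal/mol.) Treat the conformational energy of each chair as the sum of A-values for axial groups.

Chair I (vinyl axial, methoxy equatorial, nitro axial): E = 2.83 kcal/mol.
Chair II (vinyl equatorial, methoxy axial, nitro equatorial): E = 0.62 kcal/mol.
Chair II is the more stable (lower-energy) conformer, and in that chair the methoxy group is axial.

axial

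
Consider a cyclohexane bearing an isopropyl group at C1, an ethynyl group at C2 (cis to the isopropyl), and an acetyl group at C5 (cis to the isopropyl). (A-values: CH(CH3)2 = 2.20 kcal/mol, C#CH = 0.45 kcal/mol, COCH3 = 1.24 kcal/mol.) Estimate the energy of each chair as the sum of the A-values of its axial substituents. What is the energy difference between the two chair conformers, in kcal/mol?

2.99 kcal/mol

Chair I (isopropyl axial, ethynyl equatorial, acetyl axial): E = 3.44 kcal/mol.
Chair II (isopropyl equatorial, ethynyl axial, acetyl equatorial): E = 0.45 kcal/mol.
ΔE = 3.44 − 0.45 = 2.99 kcal/mol; chair II is more stable.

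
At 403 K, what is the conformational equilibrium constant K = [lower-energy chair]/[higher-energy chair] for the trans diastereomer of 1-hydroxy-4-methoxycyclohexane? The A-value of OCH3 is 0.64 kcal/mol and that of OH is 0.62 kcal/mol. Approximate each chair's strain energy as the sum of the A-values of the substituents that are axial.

K ≈ 4.82

C1 and C4 have opposite parity, so for the trans isomer the two substituents are e,e in one chair and a,a in the other.
Chair I (methoxy axial, hydroxyl axial): E = 1.26 kcal/mol; chair II (methoxy equatorial, hydroxyl equatorial): E = 0.00 kcal/mol.
ΔG = 1.26 kcal/mol between the two chairs.
K = exp(ΔG/RT) with R = 1.987×10⁻³ kcal mol⁻¹ K⁻¹ and T = 403 K gives K ≈ 4.82.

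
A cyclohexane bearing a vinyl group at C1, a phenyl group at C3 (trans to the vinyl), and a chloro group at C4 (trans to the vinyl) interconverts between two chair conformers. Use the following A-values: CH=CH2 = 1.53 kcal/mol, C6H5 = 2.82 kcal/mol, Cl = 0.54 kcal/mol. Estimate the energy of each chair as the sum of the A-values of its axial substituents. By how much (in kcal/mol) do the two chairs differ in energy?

Chair I (vinyl axial, phenyl equatorial, chloro axial): E = 2.07 kcal/mol.
Chair II (vinyl equatorial, phenyl axial, chloro equatorial): E = 2.82 kcal/mol.
ΔE = 2.82 − 2.07 = 0.75 kcal/mol; chair I is more stable.

0.75 kcal/mol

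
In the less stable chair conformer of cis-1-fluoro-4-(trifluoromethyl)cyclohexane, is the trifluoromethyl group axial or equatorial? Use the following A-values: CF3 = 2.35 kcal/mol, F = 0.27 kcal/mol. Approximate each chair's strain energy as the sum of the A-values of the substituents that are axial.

axial

C1 and C4 have opposite parity, so for the cis isomer the two substituents are one axial and one equatorial in each chair.
Chair I (trifluoromethyl axial, fluoro equatorial): E = 2.35 kcal/mol.
Chair II (trifluoromethyl equatorial, fluoro axial): E = 0.27 kcal/mol.
Chair I is the less stable (higher-energy) conformer, and in that chair the trifluoromethyl group is axial.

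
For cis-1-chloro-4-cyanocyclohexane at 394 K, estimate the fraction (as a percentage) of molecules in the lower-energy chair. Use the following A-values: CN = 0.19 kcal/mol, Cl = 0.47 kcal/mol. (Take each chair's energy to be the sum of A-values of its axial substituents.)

58.8%

C1 and C4 have opposite parity, so for the cis isomer the two substituents are one axial and one equatorial in each chair.
Chair I (cyano axial, chloro equatorial): E = 0.19 kcal/mol; chair II (cyano equatorial, chloro axial): E = 0.47 kcal/mol.
ΔG = 0.28 kcal/mol between the two chairs.
K = exp(ΔG/RT) with R = 1.987×10⁻³ kcal mol⁻¹ K⁻¹ and T = 394 K gives K ≈ 1.43.
Fraction in the lower-energy chair = K/(K+1) = 58.8%.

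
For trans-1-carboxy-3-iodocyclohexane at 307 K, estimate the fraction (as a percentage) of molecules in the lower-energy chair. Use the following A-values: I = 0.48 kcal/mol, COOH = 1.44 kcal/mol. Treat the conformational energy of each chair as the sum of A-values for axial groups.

C1 and C3 have the same parity, so for the trans isomer the two substituents are one axial and one equatorial in each chair.
Chair I (iodo axial, carboxyl equatorial): E = 0.48 kcal/mol; chair II (iodo equatorial, carboxyl axial): E = 1.44 kcal/mol.
ΔG = 0.96 kcal/mol between the two chairs.
K = exp(ΔG/RT) with R = 1.987×10⁻³ kcal mol⁻¹ K⁻¹ and T = 307 K gives K ≈ 4.82.
Fraction in the lower-energy chair = K/(K+1) = 82.8%.

82.8%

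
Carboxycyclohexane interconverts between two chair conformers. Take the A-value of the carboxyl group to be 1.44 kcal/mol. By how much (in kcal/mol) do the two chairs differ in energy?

A monosubstituted cyclohexane has one chair with the carboxyl group axial (E = A = 1.44 kcal/mol) and one with it equatorial (E = 0).
ΔE = 1.44 − 0 = 1.44 kcal/mol.

1.44 kcal/mol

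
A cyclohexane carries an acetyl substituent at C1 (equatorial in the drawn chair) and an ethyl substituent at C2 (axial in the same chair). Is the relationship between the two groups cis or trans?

cis

C1 and C2 have opposite parity, so their axial bonds point in opposite directions.
With opposite-parity carbons, two substituents on the same face are one axial and one equatorial; opposite faces give both axial or both equatorial.
Here the groups are equatorial/axial → same face → cis.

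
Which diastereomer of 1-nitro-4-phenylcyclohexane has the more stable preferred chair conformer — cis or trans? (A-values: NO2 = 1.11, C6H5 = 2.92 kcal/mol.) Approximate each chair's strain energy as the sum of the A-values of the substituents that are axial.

At 1,4 positions (parity opposite): cis → (a,e or e,a); trans → (e,e or a,a).
Best chair for cis: E = 1.11 kcal/mol; best chair for trans: E = 0.00 kcal/mol.
The trans isomer is lower by 1.11 kcal/mol.

trans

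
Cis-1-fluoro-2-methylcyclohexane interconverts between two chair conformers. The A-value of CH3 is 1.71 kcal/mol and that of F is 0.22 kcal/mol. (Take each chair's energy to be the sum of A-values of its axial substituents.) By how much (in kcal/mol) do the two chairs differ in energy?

1.49 kcal/mol

C1 and C2 have opposite parity, so for the cis isomer the two substituents are one axial and one equatorial in each chair.
Chair I (methyl axial, fluoro equatorial): E = 1.71 kcal/mol.
Chair II (methyl equatorial, fluoro axial): E = 0.22 kcal/mol.
ΔE = 1.71 − 0.22 = 1.49 kcal/mol; chair II is more stable.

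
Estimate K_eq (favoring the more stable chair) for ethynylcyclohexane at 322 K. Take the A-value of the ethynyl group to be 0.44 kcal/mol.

One chair has the ethynyl group axial (E = 0.44 kcal/mol) and the other has it equatorial (E = 0).
ΔG = 0.44 kcal/mol between the two chairs.
K = exp(ΔG/RT) with R = 1.987×10⁻³ kcal mol⁻¹ K⁻¹ and T = 322 K gives K ≈ 1.99.

K ≈ 1.99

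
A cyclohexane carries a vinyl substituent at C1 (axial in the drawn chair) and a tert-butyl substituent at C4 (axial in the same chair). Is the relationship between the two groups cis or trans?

C1 and C4 have opposite parity, so their axial bonds point in opposite directions.
With opposite-parity carbons, two substituents on the same face are one axial and one equatorial; opposite faces give both axial or both equatorial.
Here the groups are axial/axial → opposite face → trans.

trans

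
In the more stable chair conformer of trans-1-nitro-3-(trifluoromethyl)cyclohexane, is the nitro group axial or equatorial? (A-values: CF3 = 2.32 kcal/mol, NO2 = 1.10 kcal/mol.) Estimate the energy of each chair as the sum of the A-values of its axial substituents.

axial

C1 and C3 have the same parity, so for the trans isomer the two substituents are one axial and one equatorial in each chair.
Chair I (trifluoromethyl axial, nitro equatorial): E = 2.32 kcal/mol.
Chair II (trifluoromethyl equatorial, nitro axial): E = 1.10 kcal/mol.
Chair II is the more stable (lower-energy) conformer, and in that chair the nitro group is axial.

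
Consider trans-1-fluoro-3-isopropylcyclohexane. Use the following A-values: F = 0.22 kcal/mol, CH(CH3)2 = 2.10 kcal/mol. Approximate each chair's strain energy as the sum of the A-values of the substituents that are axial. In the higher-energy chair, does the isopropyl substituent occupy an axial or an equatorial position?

axial

C1 and C3 have the same parity, so for the trans isomer the two substituents are one axial and one equatorial in each chair.
Chair I (fluoro axial, isopropyl equatorial): E = 0.22 kcal/mol.
Chair II (fluoro equatorial, isopropyl axial): E = 2.10 kcal/mol.
Chair II is the less stable (higher-energy) conformer, and in that chair the isopropyl group is axial.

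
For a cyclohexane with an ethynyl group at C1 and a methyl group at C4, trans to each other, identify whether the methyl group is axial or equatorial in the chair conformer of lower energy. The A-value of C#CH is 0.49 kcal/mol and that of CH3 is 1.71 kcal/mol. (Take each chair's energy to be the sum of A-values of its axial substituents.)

equatorial

C1 and C4 have opposite parity, so for the trans isomer the two substituents are e,e in one chair and a,a in the other.
Chair I (ethynyl axial, methyl axial): E = 2.20 kcal/mol.
Chair II (ethynyl equatorial, methyl equatorial): E = 0.00 kcal/mol.
Chair II is the more stable (lower-energy) conformer, and in that chair the methyl group is equatorial.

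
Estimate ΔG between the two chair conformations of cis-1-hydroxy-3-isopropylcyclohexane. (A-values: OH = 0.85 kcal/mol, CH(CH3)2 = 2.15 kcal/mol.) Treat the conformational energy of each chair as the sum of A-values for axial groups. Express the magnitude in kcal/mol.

C1 and C3 have the same parity, so for the cis isomer the two substituents are e,e in one chair and a,a in the other.
Chair I (hydroxyl axial, isopropyl axial): E = 3.00 kcal/mol.
Chair II (hydroxyl equatorial, isopropyl equatorial): E = 0.00 kcal/mol.
ΔE = 3.00 − 0.00 = 3.00 kcal/mol; chair II is more stable.

3.00 kcal/mol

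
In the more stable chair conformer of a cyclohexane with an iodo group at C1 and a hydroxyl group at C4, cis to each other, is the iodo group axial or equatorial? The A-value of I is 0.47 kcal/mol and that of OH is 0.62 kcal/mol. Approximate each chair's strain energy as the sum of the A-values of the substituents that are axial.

C1 and C4 have opposite parity, so for the cis isomer the two substituents are one axial and one equatorial in each chair.
Chair I (iodo axial, hydroxyl equatorial): E = 0.47 kcal/mol.
Chair II (iodo equatorial, hydroxyl axial): E = 0.62 kcal/mol.
Chair I is the more stable (lower-energy) conformer, and in that chair the iodo group is axial.

axial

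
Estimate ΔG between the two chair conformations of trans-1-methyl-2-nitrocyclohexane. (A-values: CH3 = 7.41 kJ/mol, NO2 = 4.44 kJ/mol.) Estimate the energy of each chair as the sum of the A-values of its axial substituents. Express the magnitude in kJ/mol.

11.85 kJ/mol

C1 and C2 have opposite parity, so for the trans isomer the two substituents are e,e in one chair and a,a in the other.
Chair I (methyl axial, nitro axial): E = 11.85 kJ/mol.
Chair II (methyl equatorial, nitro equatorial): E = 0.00 kJ/mol.
ΔE = 11.85 − 0.00 = 11.85 kJ/mol; chair II is more stable.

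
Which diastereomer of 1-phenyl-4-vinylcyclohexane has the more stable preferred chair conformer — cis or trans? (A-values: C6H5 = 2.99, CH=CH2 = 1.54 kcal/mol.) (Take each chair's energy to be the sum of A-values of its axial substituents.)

At 1,4 positions (parity opposite): cis → (a,e or e,a); trans → (e,e or a,a).
Best chair for cis: E = 1.54 kcal/mol; best chair for trans: E = 0.00 kcal/mol.
The trans isomer is lower by 1.54 kcal/mol.

trans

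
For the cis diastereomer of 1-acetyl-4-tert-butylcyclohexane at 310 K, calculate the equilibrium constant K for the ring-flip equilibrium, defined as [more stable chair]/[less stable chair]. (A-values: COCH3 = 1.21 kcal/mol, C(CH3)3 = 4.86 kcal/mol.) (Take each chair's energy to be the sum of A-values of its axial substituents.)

K ≈ 375

C1 and C4 have opposite parity, so for the cis isomer the two substituents are one axial and one equatorial in each chair.
Chair I (acetyl axial, tert-butyl equatorial): E = 1.21 kcal/mol; chair II (acetyl equatorial, tert-butyl axial): E = 4.86 kcal/mol.
ΔG = 3.65 kcal/mol between the two chairs.
K = exp(ΔG/RT) with R = 1.987×10⁻³ kcal mol⁻¹ K⁻¹ and T = 310 K gives K ≈ 375.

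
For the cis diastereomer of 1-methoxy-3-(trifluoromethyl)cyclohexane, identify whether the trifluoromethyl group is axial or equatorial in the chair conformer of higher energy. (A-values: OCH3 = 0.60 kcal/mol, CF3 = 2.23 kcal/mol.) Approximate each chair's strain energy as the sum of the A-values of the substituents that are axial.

axial

C1 and C3 have the same parity, so for the cis isomer the two substituents are e,e in one chair and a,a in the other.
Chair I (methoxy axial, trifluoromethyl axial): E = 2.83 kcal/mol.
Chair II (methoxy equatorial, trifluoromethyl equatorial): E = 0.00 kcal/mol.
Chair I is the less stable (higher-energy) conformer, and in that chair the trifluoromethyl group is axial.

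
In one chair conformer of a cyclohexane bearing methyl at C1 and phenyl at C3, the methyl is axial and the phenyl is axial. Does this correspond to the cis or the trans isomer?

cis

C1 and C3 have the same parity, so their axial bonds point in the same direction.
With same-parity carbons, two substituents on the same face are both axial or both equatorial; opposite faces give one of each.
Here the groups are axial/axial → same face → cis.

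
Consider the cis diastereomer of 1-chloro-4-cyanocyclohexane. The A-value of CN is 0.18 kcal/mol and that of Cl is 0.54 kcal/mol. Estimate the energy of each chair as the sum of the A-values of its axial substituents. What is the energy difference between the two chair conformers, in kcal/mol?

C1 and C4 have opposite parity, so for the cis isomer the two substituents are one axial and one equatorial in each chair.
Chair I (cyano axial, chloro equatorial): E = 0.18 kcal/mol.
Chair II (cyano equatorial, chloro axial): E = 0.54 kcal/mol.
ΔE = 0.54 − 0.18 = 0.36 kcal/mol; chair I is more stable.

0.36 kcal/mol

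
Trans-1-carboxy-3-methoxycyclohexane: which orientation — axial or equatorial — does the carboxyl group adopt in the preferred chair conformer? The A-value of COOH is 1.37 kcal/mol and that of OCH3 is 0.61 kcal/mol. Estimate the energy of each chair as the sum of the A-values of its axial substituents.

C1 and C3 have the same parity, so for the trans isomer the two substituents are one axial and one equatorial in each chair.
Chair I (carboxyl axial, methoxy equatorial): E = 1.37 kcal/mol.
Chair II (carboxyl equatorial, methoxy axial): E = 0.61 kcal/mol.
Chair II is the more stable (lower-energy) conformer, and in that chair the carboxyl group is equatorial.

equatorial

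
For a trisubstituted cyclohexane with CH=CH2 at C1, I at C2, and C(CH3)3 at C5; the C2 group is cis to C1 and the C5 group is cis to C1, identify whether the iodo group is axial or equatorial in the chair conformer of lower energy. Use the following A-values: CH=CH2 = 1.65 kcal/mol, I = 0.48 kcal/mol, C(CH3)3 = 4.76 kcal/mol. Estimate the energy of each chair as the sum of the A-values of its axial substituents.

Chair I (vinyl axial, iodo equatorial, tert-butyl axial): E = 6.41 kcal/mol.
Chair II (vinyl equatorial, iodo axial, tert-butyl equatorial): E = 0.48 kcal/mol.
Chair II is the more stable (lower-energy) conformer, and in that chair the iodo group is axial.

axial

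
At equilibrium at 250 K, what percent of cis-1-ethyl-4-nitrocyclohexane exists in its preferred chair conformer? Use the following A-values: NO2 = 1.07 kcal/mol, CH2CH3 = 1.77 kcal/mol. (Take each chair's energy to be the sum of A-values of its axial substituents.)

80.4%

C1 and C4 have opposite parity, so for the cis isomer the two substituents are one axial and one equatorial in each chair.
Chair I (nitro axial, ethyl equatorial): E = 1.07 kcal/mol; chair II (nitro equatorial, ethyl axial): E = 1.77 kcal/mol.
ΔG = 0.70 kcal/mol between the two chairs.
K = exp(ΔG/RT) with R = 1.987×10⁻³ kcal mol⁻¹ K⁻¹ and T = 250 K gives K ≈ 4.09.
Fraction in the lower-energy chair = K/(K+1) = 80.4%.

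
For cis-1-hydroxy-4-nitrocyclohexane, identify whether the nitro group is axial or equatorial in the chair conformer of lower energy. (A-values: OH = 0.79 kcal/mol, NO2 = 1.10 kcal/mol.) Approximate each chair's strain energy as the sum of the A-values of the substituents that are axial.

C1 and C4 have opposite parity, so for the cis isomer the two substituents are one axial and one equatorial in each chair.
Chair I (hydroxyl axial, nitro equatorial): E = 0.79 kcal/mol.
Chair II (hydroxyl equatorial, nitro axial): E = 1.10 kcal/mol.
Chair I is the more stable (lower-energy) conformer, and in that chair the nitro group is equatorial.

equatorial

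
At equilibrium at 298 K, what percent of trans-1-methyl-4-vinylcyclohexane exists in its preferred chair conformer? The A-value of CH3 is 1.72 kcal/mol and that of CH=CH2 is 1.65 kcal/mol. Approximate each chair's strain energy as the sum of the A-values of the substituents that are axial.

99.7%

C1 and C4 have opposite parity, so for the trans isomer the two substituents are e,e in one chair and a,a in the other.
Chair I (methyl axial, vinyl axial): E = 3.37 kcal/mol; chair II (methyl equatorial, vinyl equatorial): E = 0.00 kcal/mol.
ΔG = 3.37 kcal/mol between the two chairs.
K = exp(ΔG/RT) with R = 1.987×10⁻³ kcal mol⁻¹ K⁻¹ and T = 298 K gives K ≈ 296.
Fraction in the lower-energy chair = K/(K+1) = 99.7%.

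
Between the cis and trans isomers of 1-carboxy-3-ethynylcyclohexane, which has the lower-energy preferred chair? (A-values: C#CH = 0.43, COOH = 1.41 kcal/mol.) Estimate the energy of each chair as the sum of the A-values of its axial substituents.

At 1,3 positions (parity same): cis → (e,e or a,a); trans → (a,e or e,a).
Best chair for cis: E = 0.00 kcal/mol; best chair for trans: E = 0.43 kcal/mol.
The cis isomer is lower by 0.43 kcal/mol.

cis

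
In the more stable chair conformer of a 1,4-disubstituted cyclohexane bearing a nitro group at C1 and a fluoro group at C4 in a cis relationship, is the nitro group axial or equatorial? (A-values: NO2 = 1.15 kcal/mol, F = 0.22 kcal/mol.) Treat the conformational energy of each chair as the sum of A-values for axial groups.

equatorial

C1 and C4 have opposite parity, so for the cis isomer the two substituents are one axial and one equatorial in each chair.
Chair I (nitro axial, fluoro equatorial): E = 1.15 kcal/mol.
Chair II (nitro equatorial, fluoro axial): E = 0.22 kcal/mol.
Chair II is the more stable (lower-energy) conformer, and in that chair the nitro group is equatorial.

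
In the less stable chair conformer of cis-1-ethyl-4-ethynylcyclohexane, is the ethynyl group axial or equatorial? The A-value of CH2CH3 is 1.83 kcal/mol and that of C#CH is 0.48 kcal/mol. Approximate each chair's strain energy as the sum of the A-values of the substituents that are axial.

equatorial

C1 and C4 have opposite parity, so for the cis isomer the two substituents are one axial and one equatorial in each chair.
Chair I (ethyl axial, ethynyl equatorial): E = 1.83 kcal/mol.
Chair II (ethyl equatorial, ethynyl axial): E = 0.48 kcal/mol.
Chair I is the less stable (higher-energy) conformer, and in that chair the ethynyl group is equatorial.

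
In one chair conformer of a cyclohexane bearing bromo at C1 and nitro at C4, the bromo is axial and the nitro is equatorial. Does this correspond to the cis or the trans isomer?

C1 and C4 have opposite parity, so their axial bonds point in opposite directions.
With opposite-parity carbons, two substituents on the same face are one axial and one equatorial; opposite faces give both axial or both equatorial.
Here the groups are axial/equatorial → same face → cis.

cis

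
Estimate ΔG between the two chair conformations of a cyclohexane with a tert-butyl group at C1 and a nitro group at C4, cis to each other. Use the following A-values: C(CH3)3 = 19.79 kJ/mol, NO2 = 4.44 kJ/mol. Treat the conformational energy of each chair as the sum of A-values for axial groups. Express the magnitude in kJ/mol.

15.35 kJ/mol

C1 and C4 have opposite parity, so for the cis isomer the two substituents are one axial and one equatorial in each chair.
Chair I (tert-butyl axial, nitro equatorial): E = 19.79 kJ/mol.
Chair II (tert-butyl equatorial, nitro axial): E = 4.44 kJ/mol.
ΔE = 19.79 − 4.44 = 15.35 kJ/mol; chair II is more stable.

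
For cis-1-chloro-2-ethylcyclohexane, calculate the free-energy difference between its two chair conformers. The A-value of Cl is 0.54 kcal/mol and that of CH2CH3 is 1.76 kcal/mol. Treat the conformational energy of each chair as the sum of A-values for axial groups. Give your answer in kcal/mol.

C1 and C2 have opposite parity, so for the cis isomer the two substituents are one axial and one equatorial in each chair.
Chair I (chloro axial, ethyl equatorial): E = 0.54 kcal/mol.
Chair II (chloro equatorial, ethyl axial): E = 1.76 kcal/mol.
ΔE = 1.76 − 0.54 = 1.22 kcal/mol; chair I is more stable.

1.22 kcal/mol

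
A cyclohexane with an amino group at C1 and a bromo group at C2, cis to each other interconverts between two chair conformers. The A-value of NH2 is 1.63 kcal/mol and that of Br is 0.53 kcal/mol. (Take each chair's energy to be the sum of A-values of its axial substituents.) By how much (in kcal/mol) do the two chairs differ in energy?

1.10 kcal/mol

C1 and C2 have opposite parity, so for the cis isomer the two substituents are one axial and one equatorial in each chair.
Chair I (amino axial, bromo equatorial): E = 1.63 kcal/mol.
Chair II (amino equatorial, bromo axial): E = 0.53 kcal/mol.
ΔE = 1.63 − 0.53 = 1.10 kcal/mol; chair II is more stable.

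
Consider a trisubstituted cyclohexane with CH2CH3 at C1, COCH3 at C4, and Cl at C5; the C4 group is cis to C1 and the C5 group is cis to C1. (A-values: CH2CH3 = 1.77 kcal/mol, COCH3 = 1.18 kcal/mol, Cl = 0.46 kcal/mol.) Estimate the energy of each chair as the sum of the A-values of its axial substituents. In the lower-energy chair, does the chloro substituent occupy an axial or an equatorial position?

Chair I (ethyl axial, acetyl equatorial, chloro axial): E = 2.23 kcal/mol.
Chair II (ethyl equatorial, acetyl axial, chloro equatorial): E = 1.18 kcal/mol.
Chair II is the more stable (lower-energy) conformer, and in that chair the chloro group is equatorial.

equatorial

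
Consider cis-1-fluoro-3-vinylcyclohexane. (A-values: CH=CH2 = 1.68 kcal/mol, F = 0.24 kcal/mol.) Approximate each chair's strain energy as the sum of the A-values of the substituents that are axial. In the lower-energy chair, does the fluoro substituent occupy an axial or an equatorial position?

equatorial

C1 and C3 have the same parity, so for the cis isomer the two substituents are e,e in one chair and a,a in the other.
Chair I (vinyl axial, fluoro axial): E = 1.92 kcal/mol.
Chair II (vinyl equatorial, fluoro equatorial): E = 0.00 kcal/mol.
Chair II is the more stable (lower-energy) conformer, and in that chair the fluoro group is equatorial.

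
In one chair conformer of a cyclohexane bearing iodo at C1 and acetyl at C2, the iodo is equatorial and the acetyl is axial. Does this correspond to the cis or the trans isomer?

C1 and C2 have opposite parity, so their axial bonds point in opposite directions.
With opposite-parity carbons, two substituents on the same face are one axial and one equatorial; opposite faces give both axial or both equatorial.
Here the groups are equatorial/axial → same face → cis.

cis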